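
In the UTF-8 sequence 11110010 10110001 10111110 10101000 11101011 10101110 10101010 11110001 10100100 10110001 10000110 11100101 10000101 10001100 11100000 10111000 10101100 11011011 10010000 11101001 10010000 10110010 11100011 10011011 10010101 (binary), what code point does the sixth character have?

Offset 0: leading byte 0xF2 = 11110010 → 4-byte char #1 = F2 B1 BE A8.
Offset 4: leading byte 0xEB = 11101011 → 3-byte char #2 = EB AE AA.
Offset 7: leading byte 0xF1 = 11110001 → 4-byte char #3 = F1 A4 B1 86.
Offset 11: leading byte 0xE5 = 11100101 → 3-byte char #4 = E5 85 8C.
Offset 14: leading byte 0xE0 = 11100000 → 3-byte char #5 = E0 B8 AC.
Offset 17: leading byte 0xDB = 11011011 → 2-byte char #6 = DB 90.
Leading byte 0xDB = 11011011 matches 110xxxxx → 2-byte sequence.
Byte 1: 0xDB = 11011011, payload 11011 (5 bits).
Byte 2: 0x90 = 10010000 (10xxxxxx ✓), payload 010000.
Concatenate: 11011010000 = 0x6D0 (11 bits → U+06D0).

U+06D0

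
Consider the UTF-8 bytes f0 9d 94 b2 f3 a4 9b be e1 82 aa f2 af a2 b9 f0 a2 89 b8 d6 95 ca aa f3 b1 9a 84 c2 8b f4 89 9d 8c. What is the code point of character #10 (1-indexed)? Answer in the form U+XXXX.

Offset 0: leading byte 0xF0 = 11110000 → 4-byte char #1 = F0 9D 94 B2.
Offset 4: leading byte 0xF3 = 11110011 → 4-byte char #2 = F3 A4 9B BE.
Offset 8: leading byte 0xE1 = 11100001 → 3-byte char #3 = E1 82 AA.
Offset 11: leading byte 0xF2 = 11110010 → 4-byte char #4 = F2 AF A2 B9.
Offset 15: leading byte 0xF0 = 11110000 → 4-byte char #5 = F0 A2 89 B8.
Offset 19: leading byte 0xD6 = 11010110 → 2-byte char #6 = D6 95.
Offset 21: leading byte 0xCA = 11001010 → 2-byte char #7 = CA AA.
Offset 23: leading byte 0xF3 = 11110011 → 4-byte char #8 = F3 B1 9A 84.
Offset 27: leading byte 0xC2 = 11000010 → 2-byte char #9 = C2 8B.
Offset 29: leading byte 0xF4 = 11110100 → 4-byte char #10 = F4 89 9D 8C.
Leading byte 0xF4 = 11110100 matches 11110xxx → 4-byte sequence.
Byte 1: 0xF4 = 11110100, payload 100 (3 bits).
Byte 2: 0x89 = 10001001 (10xxxxxx ✓), payload 001001.
Byte 3: 0x9D = 10011101 (10xxxxxx ✓), payload 011101.
Byte 4: 0x8C = 10001100 (10xxxxxx ✓), payload 001100.
Concatenate: 100001001011101001100 = 0x10974C (21 bits → U+10974C).

U+10974C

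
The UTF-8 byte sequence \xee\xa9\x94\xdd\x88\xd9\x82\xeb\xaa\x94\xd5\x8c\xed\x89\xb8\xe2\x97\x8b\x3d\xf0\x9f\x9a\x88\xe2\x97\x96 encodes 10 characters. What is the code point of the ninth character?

Offset 0: leading byte 0xEE = 11101110 → 3-byte char #1 = EE A9 94.
Offset 3: leading byte 0xDD = 11011101 → 2-byte char #2 = DD 88.
Offset 5: leading byte 0xD9 = 11011001 → 2-byte char #3 = D9 82.
Offset 7: leading byte 0xEB = 11101011 → 3-byte char #4 = EB AA 94.
Offset 10: leading byte 0xD5 = 11010101 → 2-byte char #5 = D5 8C.
Offset 12: leading byte 0xED = 11101101 → 3-byte char #6 = ED 89 B8.
Offset 15: leading byte 0xE2 = 11100010 → 3-byte char #7 = E2 97 8B.
Offset 18: leading byte 0x3D = 00111101 → 1-byte char #8 = 3D.
Offset 19: leading byte 0xF0 = 11110000 → 4-byte char #9 = F0 9F 9A 88.
Leading byte 0xF0 = 11110000 matches 11110xxx → 4-byte sequence.
Byte 1: 0xF0 = 11110000, payload 000 (3 bits).
Byte 2: 0x9F = 10011111 (10xxxxxx ✓), payload 011111.
Byte 3: 0x9A = 10011010 (10xxxxxx ✓), payload 011010.
Byte 4: 0x88 = 10001000 (10xxxxxx ✓), payload 001000.
Concatenate: 000011111011010001000 = 0x1F688 (21 bits → U+1F688).

U+1F688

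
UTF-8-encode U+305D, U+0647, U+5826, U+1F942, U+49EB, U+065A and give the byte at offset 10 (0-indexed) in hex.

0xA5

U+305D → 3-byte form E3 81 9D at offsets 0–2.
U+0647 → 2-byte form D9 87 at offsets 3–4.
U+5826 → 3-byte form E5 A0 A6 at offsets 5–7.
U+1F942 → 4-byte form F0 9F A5 82 at offsets 8–11.
Offset 10 falls in char 4's range; it's byte 3 of F0 9F A5 82 = 0xA5.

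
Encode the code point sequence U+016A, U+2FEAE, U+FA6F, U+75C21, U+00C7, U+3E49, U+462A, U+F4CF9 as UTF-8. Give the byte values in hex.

C5 AA F0 AF BA AE EF A9 AF F1 B5 B0 A1 C3 87 E3 B9 89 E4 98 AA F3 B4 B3 B9

U+016A: 2-byte form → C5 AA.
U+2FEAE: 4-byte form → F0 AF BA AE.
U+FA6F: 3-byte form → EF A9 AF.
U+75C21: 4-byte form → F1 B5 B0 A1.
U+00C7: 2-byte form → C3 87.
U+3E49: 3-byte form → E3 B9 89.
U+462A: 3-byte form → E4 98 AA.
U+F4CF9: 4-byte form → F3 B4 B3 B9.
Concatenated (25 bytes): C5 AA F0 AF BA AE EF A9 AF F1 B5 B0 A1 C3 87 E3 B9 89 E4 98 AA F3 B4 B3 B9.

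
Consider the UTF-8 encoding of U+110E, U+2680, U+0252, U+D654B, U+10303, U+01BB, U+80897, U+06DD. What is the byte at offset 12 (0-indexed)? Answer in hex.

0xF0

U+110E → 3-byte form E1 84 8E at offsets 0–2.
U+2680 → 3-byte form E2 9A 80 at offsets 3–5.
U+0252 → 2-byte form C9 92 at offsets 6–7.
U+D654B → 4-byte form F3 96 95 8B at offsets 8–11.
U+10303 → 4-byte form F0 90 8C 83 at offsets 12–15.
Offset 12 falls in char 5's range; it's byte 1 of F0 90 8C 83 = 0xF0.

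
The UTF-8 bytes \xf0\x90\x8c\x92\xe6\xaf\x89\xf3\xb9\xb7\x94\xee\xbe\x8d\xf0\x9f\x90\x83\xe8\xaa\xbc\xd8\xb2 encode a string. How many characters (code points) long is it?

7

Byte at offset 0: 0xF0 = 11110000 → 4-byte char (#1). Advance 4.
Byte at offset 4: 0xE6 = 11100110 → 3-byte char (#2). Advance 3.
Byte at offset 7: 0xF3 = 11110011 → 4-byte char (#3). Advance 4.
Byte at offset 11: 0xEE = 11101110 → 3-byte char (#4). Advance 3.
Byte at offset 14: 0xF0 = 11110000 → 4-byte char (#5). Advance 4.
Byte at offset 18: 0xE8 = 11101000 → 3-byte char (#6). Advance 3.
Byte at offset 21: 0xD8 = 11011000 → 2-byte char (#7). Advance 2.
Reached end at offset 23 after 7 code points.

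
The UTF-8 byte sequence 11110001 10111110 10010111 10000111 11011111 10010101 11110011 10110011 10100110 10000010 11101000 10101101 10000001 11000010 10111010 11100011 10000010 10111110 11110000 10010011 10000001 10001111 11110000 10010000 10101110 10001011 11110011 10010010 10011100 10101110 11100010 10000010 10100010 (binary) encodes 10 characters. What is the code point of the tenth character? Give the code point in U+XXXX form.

U+20A2

Offset 0: leading byte 0xF1 = 11110001 → 4-byte char #1 = F1 BE 97 87.
Offset 4: leading byte 0xDF = 11011111 → 2-byte char #2 = DF 95.
Offset 6: leading byte 0xF3 = 11110011 → 4-byte char #3 = F3 B3 A6 82.
Offset 10: leading byte 0xE8 = 11101000 → 3-byte char #4 = E8 AD 81.
Offset 13: leading byte 0xC2 = 11000010 → 2-byte char #5 = C2 BA.
Offset 15: leading byte 0xE3 = 11100011 → 3-byte char #6 = E3 82 BE.
Offset 18: leading byte 0xF0 = 11110000 → 4-byte char #7 = F0 93 81 8F.
Offset 22: leading byte 0xF0 = 11110000 → 4-byte char #8 = F0 90 AE 8B.
Offset 26: leading byte 0xF3 = 11110011 → 4-byte char #9 = F3 92 9C AE.
Offset 30: leading byte 0xE2 = 11100010 → 3-byte char #10 = E2 82 A2.
Leading byte 0xE2 = 11100010 matches 1110xxxx → 3-byte sequence.
Byte 1: 0xE2 = 11100010, payload 0010 (4 bits).
Byte 2: 0x82 = 10000010 (10xxxxxx ✓), payload 000010.
Byte 3: 0xA2 = 10100010 (10xxxxxx ✓), payload 100010.
Concatenate: 0010000010100010 = 0x20A2 (16 bits → U+20A2).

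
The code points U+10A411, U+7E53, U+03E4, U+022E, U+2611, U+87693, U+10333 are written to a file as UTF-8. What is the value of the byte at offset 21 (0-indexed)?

0xB3

U+10A411 → 4-byte form F4 8A 90 91 at offsets 0–3.
U+7E53 → 3-byte form E7 B9 93 at offsets 4–6.
U+03E4 → 2-byte form CF A4 at offsets 7–8.
U+022E → 2-byte form C8 AE at offsets 9–10.
U+2611 → 3-byte form E2 98 91 at offsets 11–13.
U+87693 → 4-byte form F2 87 9A 93 at offsets 14–17.
U+10333 → 4-byte form F0 90 8C B3 at offsets 18–21.
Offset 21 falls in char 7's range; it's byte 4 of F0 90 8C B3 = 0xB3.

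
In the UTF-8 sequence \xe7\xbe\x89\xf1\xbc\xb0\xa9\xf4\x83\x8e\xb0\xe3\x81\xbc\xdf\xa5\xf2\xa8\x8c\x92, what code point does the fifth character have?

Offset 0: leading byte 0xE7 = 11100111 → 3-byte char #1 = E7 BE 89.
Offset 3: leading byte 0xF1 = 11110001 → 4-byte char #2 = F1 BC B0 A9.
Offset 7: leading byte 0xF4 = 11110100 → 4-byte char #3 = F4 83 8E B0.
Offset 11: leading byte 0xE3 = 11100011 → 3-byte char #4 = E3 81 BC.
Offset 14: leading byte 0xDF = 11011111 → 2-byte char #5 = DF A5.
Leading byte 0xDF = 11011111 matches 110xxxxx → 2-byte sequence.
Byte 1: 0xDF = 11011111, payload 11111 (5 bits).
Byte 2: 0xA5 = 10100101 (10xxxxxx ✓), payload 100101.
Concatenate: 11111100101 = 0x7E5 (11 bits → U+07E5).

U+07E5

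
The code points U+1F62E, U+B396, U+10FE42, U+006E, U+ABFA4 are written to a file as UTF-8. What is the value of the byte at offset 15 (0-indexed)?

U+1F62E → 4-byte form F0 9F 98 AE at offsets 0–3.
U+B396 → 3-byte form EB 8E 96 at offsets 4–6.
U+10FE42 → 4-byte form F4 8F B9 82 at offsets 7–10.
U+006E → 1-byte form 6E at offsets 11–11.
U+ABFA4 → 4-byte form F2 AB BE A4 at offsets 12–15.
Offset 15 falls in char 5's range; it's byte 4 of F2 AB BE A4 = 0xA4.

0xA4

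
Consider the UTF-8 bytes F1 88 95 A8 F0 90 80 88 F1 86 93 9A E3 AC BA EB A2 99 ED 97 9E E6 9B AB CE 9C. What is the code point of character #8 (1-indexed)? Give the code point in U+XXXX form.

U+039C

Offset 0: leading byte 0xF1 = 11110001 → 4-byte char #1 = F1 88 95 A8.
Offset 4: leading byte 0xF0 = 11110000 → 4-byte char #2 = F0 90 80 88.
Offset 8: leading byte 0xF1 = 11110001 → 4-byte char #3 = F1 86 93 9A.
Offset 12: leading byte 0xE3 = 11100011 → 3-byte char #4 = E3 AC BA.
Offset 15: leading byte 0xEB = 11101011 → 3-byte char #5 = EB A2 99.
Offset 18: leading byte 0xED = 11101101 → 3-byte char #6 = ED 97 9E.
Offset 21: leading byte 0xE6 = 11100110 → 3-byte char #7 = E6 9B AB.
Offset 24: leading byte 0xCE = 11001110 → 2-byte char #8 = CE 9C.
Leading byte 0xCE = 11001110 matches 110xxxxx → 2-byte sequence.
Byte 1: 0xCE = 11001110, payload 01110 (5 bits).
Byte 2: 0x9C = 10011100 (10xxxxxx ✓), payload 011100.
Concatenate: 01110011100 = 0x39C (11 bits → U+039C).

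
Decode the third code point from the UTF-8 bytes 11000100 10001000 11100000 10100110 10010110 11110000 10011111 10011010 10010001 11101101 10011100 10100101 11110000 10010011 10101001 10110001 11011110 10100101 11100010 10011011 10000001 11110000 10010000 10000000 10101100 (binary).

U+1F691

Offset 0: leading byte 0xC4 = 11000100 → 2-byte char #1 = C4 88.
Offset 2: leading byte 0xE0 = 11100000 → 3-byte char #2 = E0 A6 96.
Offset 5: leading byte 0xF0 = 11110000 → 4-byte char #3 = F0 9F 9A 91.
Leading byte 0xF0 = 11110000 matches 11110xxx → 4-byte sequence.
Byte 1: 0xF0 = 11110000, payload 000 (3 bits).
Byte 2: 0x9F = 10011111 (10xxxxxx ✓), payload 011111.
Byte 3: 0x9A = 10011010 (10xxxxxx ✓), payload 011010.
Byte 4: 0x91 = 10010001 (10xxxxxx ✓), payload 010001.
Concatenate: 000011111011010010001 = 0x1F691 (21 bits → U+1F691).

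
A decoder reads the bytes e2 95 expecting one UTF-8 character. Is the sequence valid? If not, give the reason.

Leading byte 0xE2 = 11100010 → 3-byte form, but only 2 bytes are present.

invalid (sequence truncated)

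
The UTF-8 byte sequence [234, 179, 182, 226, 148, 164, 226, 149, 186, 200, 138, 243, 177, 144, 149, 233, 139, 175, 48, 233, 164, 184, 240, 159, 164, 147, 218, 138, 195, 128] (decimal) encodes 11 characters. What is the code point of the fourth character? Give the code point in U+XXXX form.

Offset 0: leading byte 0xEA = 11101010 → 3-byte char #1 = EA B3 B6.
Offset 3: leading byte 0xE2 = 11100010 → 3-byte char #2 = E2 94 A4.
Offset 6: leading byte 0xE2 = 11100010 → 3-byte char #3 = E2 95 BA.
Offset 9: leading byte 0xC8 = 11001000 → 2-byte char #4 = C8 8A.
Leading byte 0xC8 = 11001000 matches 110xxxxx → 2-byte sequence.
Byte 1: 0xC8 = 11001000, payload 01000 (5 bits).
Byte 2: 0x8A = 10001010 (10xxxxxx ✓), payload 001010.
Concatenate: 01000001010 = 0x20A (11 bits → U+020A).

U+020A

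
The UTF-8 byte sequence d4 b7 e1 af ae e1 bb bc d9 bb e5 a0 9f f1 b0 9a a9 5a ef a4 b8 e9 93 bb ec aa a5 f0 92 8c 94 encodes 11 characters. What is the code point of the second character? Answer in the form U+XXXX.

U+1BEE

Offset 0: leading byte 0xD4 = 11010100 → 2-byte char #1 = D4 B7.
Offset 2: leading byte 0xE1 = 11100001 → 3-byte char #2 = E1 AF AE.
Leading byte 0xE1 = 11100001 matches 1110xxxx → 3-byte sequence.
Byte 1: 0xE1 = 11100001, payload 0001 (4 bits).
Byte 2: 0xAF = 10101111 (10xxxxxx ✓), payload 101111.
Byte 3: 0xAE = 10101110 (10xxxxxx ✓), payload 101110.
Concatenate: 0001101111101110 = 0x1BEE (16 bits → U+1BEE).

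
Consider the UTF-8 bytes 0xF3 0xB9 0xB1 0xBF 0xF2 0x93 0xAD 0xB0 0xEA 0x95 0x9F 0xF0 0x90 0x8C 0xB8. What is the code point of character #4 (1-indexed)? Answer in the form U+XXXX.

U+10338

Offset 0: leading byte 0xF3 = 11110011 → 4-byte char #1 = F3 B9 B1 BF.
Offset 4: leading byte 0xF2 = 11110010 → 4-byte char #2 = F2 93 AD B0.
Offset 8: leading byte 0xEA = 11101010 → 3-byte char #3 = EA 95 9F.
Offset 11: leading byte 0xF0 = 11110000 → 4-byte char #4 = F0 90 8C B8.
Leading byte 0xF0 = 11110000 matches 11110xxx → 4-byte sequence.
Byte 1: 0xF0 = 11110000, payload 000 (3 bits).
Byte 2: 0x90 = 10010000 (10xxxxxx ✓), payload 010000.
Byte 3: 0x8C = 10001100 (10xxxxxx ✓), payload 001100.
Byte 4: 0xB8 = 10111000 (10xxxxxx ✓), payload 111000.
Concatenate: 000010000001100111000 = 0x10338 (21 bits → U+10338).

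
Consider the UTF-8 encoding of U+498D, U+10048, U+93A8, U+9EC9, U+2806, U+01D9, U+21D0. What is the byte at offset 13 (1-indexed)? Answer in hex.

0x89

1-indexed offset 13 is 0-indexed offset 12.
U+498D → 3-byte form E4 A6 8D at offsets 0–2.
U+10048 → 4-byte form F0 90 81 88 at offsets 3–6.
U+93A8 → 3-byte form E9 8E A8 at offsets 7–9.
U+9EC9 → 3-byte form E9 BB 89 at offsets 10–12.
Offset 12 falls in char 4's range; it's byte 3 of E9 BB 89 = 0x89.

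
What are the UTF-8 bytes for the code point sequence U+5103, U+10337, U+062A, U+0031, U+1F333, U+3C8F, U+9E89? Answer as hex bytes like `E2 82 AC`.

U+5103: 3-byte form → E5 84 83.
U+10337: 4-byte form → F0 90 8C B7.
U+062A: 2-byte form → D8 AA.
U+0031: 1-byte form → 31.
U+1F333: 4-byte form → F0 9F 8C B3.
U+3C8F: 3-byte form → E3 B2 8F.
U+9E89: 3-byte form → E9 BA 89.
Concatenated (20 bytes): E5 84 83 F0 90 8C B7 D8 AA 31 F0 9F 8C B3 E3 B2 8F E9 BA 89.

E5 84 83 F0 90 8C B7 D8 AA 31 F0 9F 8C B3 E3 B2 8F E9 BA 89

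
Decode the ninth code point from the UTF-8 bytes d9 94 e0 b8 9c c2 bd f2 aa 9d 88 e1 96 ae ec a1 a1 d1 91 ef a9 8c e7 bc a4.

U+7F24

Offset 0: leading byte 0xD9 = 11011001 → 2-byte char #1 = D9 94.
Offset 2: leading byte 0xE0 = 11100000 → 3-byte char #2 = E0 B8 9C.
Offset 5: leading byte 0xC2 = 11000010 → 2-byte char #3 = C2 BD.
Offset 7: leading byte 0xF2 = 11110010 → 4-byte char #4 = F2 AA 9D 88.
Offset 11: leading byte 0xE1 = 11100001 → 3-byte char #5 = E1 96 AE.
Offset 14: leading byte 0xEC = 11101100 → 3-byte char #6 = EC A1 A1.
Offset 17: leading byte 0xD1 = 11010001 → 2-byte char #7 = D1 91.
Offset 19: leading byte 0xEF = 11101111 → 3-byte char #8 = EF A9 8C.
Offset 22: leading byte 0xE7 = 11100111 → 3-byte char #9 = E7 BC A4.
Leading byte 0xE7 = 11100111 matches 1110xxxx → 3-byte sequence.
Byte 1: 0xE7 = 11100111, payload 0111 (4 bits).
Byte 2: 0xBC = 10111100 (10xxxxxx ✓), payload 111100.
Byte 3: 0xA4 = 10100100 (10xxxxxx ✓), payload 100100.
Concatenate: 0111111100100100 = 0x7F24 (16 bits → U+7F24).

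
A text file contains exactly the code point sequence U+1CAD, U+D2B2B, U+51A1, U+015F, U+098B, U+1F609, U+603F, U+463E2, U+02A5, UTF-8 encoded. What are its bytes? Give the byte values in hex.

E1 B2 AD F3 92 AC AB E5 86 A1 C5 9F E0 A6 8B F0 9F 98 89 E6 80 BF F1 86 8F A2 CA A5

U+1CAD: 3-byte form → E1 B2 AD.
U+D2B2B: 4-byte form → F3 92 AC AB.
U+51A1: 3-byte form → E5 86 A1.
U+015F: 2-byte form → C5 9F.
U+098B: 3-byte form → E0 A6 8B.
U+1F609: 4-byte form → F0 9F 98 89.
U+603F: 3-byte form → E6 80 BF.
U+463E2: 4-byte form → F1 86 8F A2.
U+02A5: 2-byte form → CA A5.
Concatenated (28 bytes): E1 B2 AD F3 92 AC AB E5 86 A1 C5 9F E0 A6 8B F0 9F 98 89 E6 80 BF F1 86 8F A2 CA A5.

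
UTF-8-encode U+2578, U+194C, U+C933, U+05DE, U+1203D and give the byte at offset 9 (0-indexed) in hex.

0xD7

U+2578 → 3-byte form E2 95 B8 at offsets 0–2.
U+194C → 3-byte form E1 A5 8C at offsets 3–5.
U+C933 → 3-byte form EC A4 B3 at offsets 6–8.
U+05DE → 2-byte form D7 9E at offsets 9–10.
Offset 9 falls in char 4's range; it's byte 1 of D7 9E = 0xD7.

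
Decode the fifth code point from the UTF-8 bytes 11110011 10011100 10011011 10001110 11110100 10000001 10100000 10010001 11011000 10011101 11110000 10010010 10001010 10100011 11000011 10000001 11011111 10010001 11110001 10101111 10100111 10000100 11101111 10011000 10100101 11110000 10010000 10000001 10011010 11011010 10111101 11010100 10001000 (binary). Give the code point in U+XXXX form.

Offset 0: leading byte 0xF3 = 11110011 → 4-byte char #1 = F3 9C 9B 8E.
Offset 4: leading byte 0xF4 = 11110100 → 4-byte char #2 = F4 81 A0 91.
Offset 8: leading byte 0xD8 = 11011000 → 2-byte char #3 = D8 9D.
Offset 10: leading byte 0xF0 = 11110000 → 4-byte char #4 = F0 92 8A A3.
Offset 14: leading byte 0xC3 = 11000011 → 2-byte char #5 = C3 81.
Leading byte 0xC3 = 11000011 matches 110xxxxx → 2-byte sequence.
Byte 1: 0xC3 = 11000011, payload 00011 (5 bits).
Byte 2: 0x81 = 10000001 (10xxxxxx ✓), payload 000001.
Concatenate: 00011000001 = 0xC1 (11 bits → U+00C1).

U+00C1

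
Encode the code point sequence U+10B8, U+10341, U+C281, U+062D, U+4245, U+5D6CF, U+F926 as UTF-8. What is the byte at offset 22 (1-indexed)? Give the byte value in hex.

0xA6

1-indexed offset 22 is 0-indexed offset 21.
U+10B8 → 3-byte form E1 82 B8 at offsets 0–2.
U+10341 → 4-byte form F0 90 8D 81 at offsets 3–6.
U+C281 → 3-byte form EC 8A 81 at offsets 7–9.
U+062D → 2-byte form D8 AD at offsets 10–11.
U+4245 → 3-byte form E4 89 85 at offsets 12–14.
U+5D6CF → 4-byte form F1 9D 9B 8F at offsets 15–18.
U+F926 → 3-byte form EF A4 A6 at offsets 19–21.
Offset 21 falls in char 7's range; it's byte 3 of EF A4 A6 = 0xA6.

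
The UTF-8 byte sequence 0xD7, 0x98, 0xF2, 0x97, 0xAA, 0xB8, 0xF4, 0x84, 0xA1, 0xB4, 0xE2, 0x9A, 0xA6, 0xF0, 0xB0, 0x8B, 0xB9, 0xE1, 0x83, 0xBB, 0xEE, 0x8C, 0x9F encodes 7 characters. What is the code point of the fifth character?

Offset 0: leading byte 0xD7 = 11010111 → 2-byte char #1 = D7 98.
Offset 2: leading byte 0xF2 = 11110010 → 4-byte char #2 = F2 97 AA B8.
Offset 6: leading byte 0xF4 = 11110100 → 4-byte char #3 = F4 84 A1 B4.
Offset 10: leading byte 0xE2 = 11100010 → 3-byte char #4 = E2 9A A6.
Offset 13: leading byte 0xF0 = 11110000 → 4-byte char #5 = F0 B0 8B B9.
Leading byte 0xF0 = 11110000 matches 11110xxx → 4-byte sequence.
Byte 1: 0xF0 = 11110000, payload 000 (3 bits).
Byte 2: 0xB0 = 10110000 (10xxxxxx ✓), payload 110000.
Byte 3: 0x8B = 10001011 (10xxxxxx ✓), payload 001011.
Byte 4: 0xB9 = 10111001 (10xxxxxx ✓), payload 111001.
Concatenate: 000110000001011111001 = 0x302F9 (21 bits → U+302F9).

U+302F9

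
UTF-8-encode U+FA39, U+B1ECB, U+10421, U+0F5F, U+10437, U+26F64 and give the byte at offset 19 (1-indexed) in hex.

1-indexed offset 19 is 0-indexed offset 18.
U+FA39 → 3-byte form EF A8 B9 at offsets 0–2.
U+B1ECB → 4-byte form F2 B1 BB 8B at offsets 3–6.
U+10421 → 4-byte form F0 90 90 A1 at offsets 7–10.
U+0F5F → 3-byte form E0 BD 9F at offsets 11–13.
U+10437 → 4-byte form F0 90 90 B7 at offsets 14–17.
U+26F64 → 4-byte form F0 A6 BD A4 at offsets 18–21.
Offset 18 falls in char 6's range; it's byte 1 of F0 A6 BD A4 = 0xF0.

0xF0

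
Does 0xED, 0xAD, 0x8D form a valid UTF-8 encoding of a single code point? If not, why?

invalid (encodes a surrogate (U+D800–U+DFFF))

Structurally a 3-byte sequence; payload = 0xDB4D.
But 0xDB4D is in U+D800–U+DFFF, the surrogate range. Surrogates are not Unicode scalar values and are forbidden in UTF-8.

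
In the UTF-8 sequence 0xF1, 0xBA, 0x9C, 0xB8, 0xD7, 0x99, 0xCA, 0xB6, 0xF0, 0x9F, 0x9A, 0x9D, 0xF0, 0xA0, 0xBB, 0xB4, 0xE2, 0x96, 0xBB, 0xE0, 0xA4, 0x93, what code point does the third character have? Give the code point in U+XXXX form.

Offset 0: leading byte 0xF1 = 11110001 → 4-byte char #1 = F1 BA 9C B8.
Offset 4: leading byte 0xD7 = 11010111 → 2-byte char #2 = D7 99.
Offset 6: leading byte 0xCA = 11001010 → 2-byte char #3 = CA B6.
Leading byte 0xCA = 11001010 matches 110xxxxx → 2-byte sequence.
Byte 1: 0xCA = 11001010, payload 01010 (5 bits).
Byte 2: 0xB6 = 10110110 (10xxxxxx ✓), payload 110110.
Concatenate: 01010110110 = 0x2B6 (11 bits → U+02B6).

U+02B6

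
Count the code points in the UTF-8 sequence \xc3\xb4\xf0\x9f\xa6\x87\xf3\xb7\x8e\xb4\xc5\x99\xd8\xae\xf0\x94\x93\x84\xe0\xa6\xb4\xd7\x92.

Byte at offset 0: 0xC3 = 11000011 → 2-byte char (#1). Advance 2.
Byte at offset 2: 0xF0 = 11110000 → 4-byte char (#2). Advance 4.
Byte at offset 6: 0xF3 = 11110011 → 4-byte char (#3). Advance 4.
Byte at offset 10: 0xC5 = 11000101 → 2-byte char (#4). Advance 2.
Byte at offset 12: 0xD8 = 11011000 → 2-byte char (#5). Advance 2.
Byte at offset 14: 0xF0 = 11110000 → 4-byte char (#6). Advance 4.
Byte at offset 18: 0xE0 = 11100000 → 3-byte char (#7). Advance 3.
Byte at offset 21: 0xD7 = 11010111 → 2-byte char (#8). Advance 2.
Reached end at offset 23 after 8 code points.

8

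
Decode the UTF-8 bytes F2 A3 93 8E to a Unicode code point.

U+A34CE

Leading byte 0xF2 = 11110010 matches 11110xxx → 4-byte sequence.
Byte 1: 0xF2 = 11110010, payload 010 (3 bits).
Byte 2: 0xA3 = 10100011 (10xxxxxx ✓), payload 100011.
Byte 3: 0x93 = 10010011 (10xxxxxx ✓), payload 010011.
Byte 4: 0x8E = 10001110 (10xxxxxx ✓), payload 001110.
Concatenate: 010100011010011001110 = 0xA34CE (21 bits → U+A34CE).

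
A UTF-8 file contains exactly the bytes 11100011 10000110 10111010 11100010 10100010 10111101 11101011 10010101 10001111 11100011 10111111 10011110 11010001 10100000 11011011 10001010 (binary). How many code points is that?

6

Byte at offset 0: 0xE3 = 11100011 → 3-byte char (#1). Advance 3.
Byte at offset 3: 0xE2 = 11100010 → 3-byte char (#2). Advance 3.
Byte at offset 6: 0xEB = 11101011 → 3-byte char (#3). Advance 3.
Byte at offset 9: 0xE3 = 11100011 → 3-byte char (#4). Advance 3.
Byte at offset 12: 0xD1 = 11010001 → 2-byte char (#5). Advance 2.
Byte at offset 14: 0xDB = 11011011 → 2-byte char (#6). Advance 2.
Reached end at offset 16 after 6 code points.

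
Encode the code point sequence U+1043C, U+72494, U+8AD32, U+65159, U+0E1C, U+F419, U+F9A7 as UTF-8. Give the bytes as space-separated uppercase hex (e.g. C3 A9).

F0 90 90 BC F1 B2 92 94 F2 8A B4 B2 F1 A5 85 99 E0 B8 9C EF 90 99 EF A6 A7

U+1043C: 4-byte form → F0 90 90 BC.
U+72494: 4-byte form → F1 B2 92 94.
U+8AD32: 4-byte form → F2 8A B4 B2.
U+65159: 4-byte form → F1 A5 85 99.
U+0E1C: 3-byte form → E0 B8 9C.
U+F419: 3-byte form → EF 90 99.
U+F9A7: 3-byte form → EF A6 A7.
Concatenated (25 bytes): F0 90 90 BC F1 B2 92 94 F2 8A B4 B2 F1 A5 85 99 E0 B8 9C EF 90 99 EF A6 A7.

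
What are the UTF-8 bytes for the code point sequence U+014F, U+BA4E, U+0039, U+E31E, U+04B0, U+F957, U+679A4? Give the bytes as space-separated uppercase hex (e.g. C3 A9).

C5 8F EB A9 8E 39 EE 8C 9E D2 B0 EF A5 97 F1 A7 A6 A4

U+014F: 2-byte form → C5 8F.
U+BA4E: 3-byte form → EB A9 8E.
U+0039: 1-byte form → 39.
U+E31E: 3-byte form → EE 8C 9E.
U+04B0: 2-byte form → D2 B0.
U+F957: 3-byte form → EF A5 97.
U+679A4: 4-byte form → F1 A7 A6 A4.
Concatenated (18 bytes): C5 8F EB A9 8E 39 EE 8C 9E D2 B0 EF A5 97 F1 A7 A6 A4.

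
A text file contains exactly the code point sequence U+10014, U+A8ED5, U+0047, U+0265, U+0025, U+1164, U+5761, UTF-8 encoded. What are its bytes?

F0 90 80 94 F2 A8 BB 95 47 C9 A5 25 E1 85 A4 E5 9D A1

U+10014: 4-byte form → F0 90 80 94.
U+A8ED5: 4-byte form → F2 A8 BB 95.
U+0047: 1-byte form → 47.
U+0265: 2-byte form → C9 A5.
U+0025: 1-byte form → 25.
U+1164: 3-byte form → E1 85 A4.
U+5761: 3-byte form → E5 9D A1.
Concatenated (18 bytes): F0 90 80 94 F2 A8 BB 95 47 C9 A5 25 E1 85 A4 E5 9D A1.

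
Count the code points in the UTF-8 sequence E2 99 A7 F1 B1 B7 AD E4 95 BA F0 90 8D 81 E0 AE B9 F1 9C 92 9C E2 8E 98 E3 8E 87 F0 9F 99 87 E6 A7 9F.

Byte at offset 0: 0xE2 = 11100010 → 3-byte char (#1). Advance 3.
Byte at offset 3: 0xF1 = 11110001 → 4-byte char (#2). Advance 4.
Byte at offset 7: 0xE4 = 11100100 → 3-byte char (#3). Advance 3.
Byte at offset 10: 0xF0 = 11110000 → 4-byte char (#4). Advance 4.
Byte at offset 14: 0xE0 = 11100000 → 3-byte char (#5). Advance 3.
Byte at offset 17: 0xF1 = 11110001 → 4-byte char (#6). Advance 4.
Byte at offset 21: 0xE2 = 11100010 → 3-byte char (#7). Advance 3.
Byte at offset 24: 0xE3 = 11100011 → 3-byte char (#8). Advance 3.
Byte at offset 27: 0xF0 = 11110000 → 4-byte char (#9). Advance 4.
Byte at offset 31: 0xE6 = 11100110 → 3-byte char (#10). Advance 3.
Reached end at offset 34 after 10 code points.

10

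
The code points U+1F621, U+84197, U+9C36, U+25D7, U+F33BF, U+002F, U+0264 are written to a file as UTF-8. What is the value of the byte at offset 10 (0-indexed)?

U+1F621 → 4-byte form F0 9F 98 A1 at offsets 0–3.
U+84197 → 4-byte form F2 84 86 97 at offsets 4–7.
U+9C36 → 3-byte form E9 B0 B6 at offsets 8–10.
Offset 10 falls in char 3's range; it's byte 3 of E9 B0 B6 = 0xB6.

0xB6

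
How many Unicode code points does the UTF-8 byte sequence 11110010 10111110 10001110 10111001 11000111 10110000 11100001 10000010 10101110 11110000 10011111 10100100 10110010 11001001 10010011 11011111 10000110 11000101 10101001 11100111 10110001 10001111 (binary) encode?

Byte at offset 0: 0xF2 = 11110010 → 4-byte char (#1). Advance 4.
Byte at offset 4: 0xC7 = 11000111 → 2-byte char (#2). Advance 2.
Byte at offset 6: 0xE1 = 11100001 → 3-byte char (#3). Advance 3.
Byte at offset 9: 0xF0 = 11110000 → 4-byte char (#4). Advance 4.
Byte at offset 13: 0xC9 = 11001001 → 2-byte char (#5). Advance 2.
Byte at offset 15: 0xDF = 11011111 → 2-byte char (#6). Advance 2.
Byte at offset 17: 0xC5 = 11000101 → 2-byte char (#7). Advance 2.
Byte at offset 19: 0xE7 = 11100111 → 3-byte char (#8). Advance 3.
Reached end at offset 22 after 8 code points.

8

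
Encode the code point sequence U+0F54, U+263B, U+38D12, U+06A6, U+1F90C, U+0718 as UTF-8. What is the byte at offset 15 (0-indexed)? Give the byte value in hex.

0x8C

U+0F54 → 3-byte form E0 BD 94 at offsets 0–2.
U+263B → 3-byte form E2 98 BB at offsets 3–5.
U+38D12 → 4-byte form F0 B8 B4 92 at offsets 6–9.
U+06A6 → 2-byte form DA A6 at offsets 10–11.
U+1F90C → 4-byte form F0 9F A4 8C at offsets 12–15.
Offset 15 falls in char 5's range; it's byte 4 of F0 9F A4 8C = 0x8C.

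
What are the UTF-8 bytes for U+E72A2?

F3 A7 8A A2

U+E72A2 = 0xE72A2 = 946850 decimal. In range U+10000–U+10FFFF → 4-byte form: 11110xxx 10xxxxxx 10xxxxxx 10xxxxxx.
Binary (21 bits): 011100111001010100010.
Split 3+6+6+6: 011 | 100111 | 001010 | 100010.
Byte 1: 11110011 = 0xF3.
Byte 2: 10100111 = 0xA7.
Byte 3: 10001010 = 0x8A.
Byte 4: 10100010 = 0xA2.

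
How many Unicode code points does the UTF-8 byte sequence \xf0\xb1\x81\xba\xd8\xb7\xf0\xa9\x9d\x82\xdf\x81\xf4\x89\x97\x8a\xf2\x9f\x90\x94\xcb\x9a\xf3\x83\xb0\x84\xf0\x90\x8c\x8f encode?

Byte at offset 0: 0xF0 = 11110000 → 4-byte char (#1). Advance 4.
Byte at offset 4: 0xD8 = 11011000 → 2-byte char (#2). Advance 2.
Byte at offset 6: 0xF0 = 11110000 → 4-byte char (#3). Advance 4.
Byte at offset 10: 0xDF = 11011111 → 2-byte char (#4). Advance 2.
Byte at offset 12: 0xF4 = 11110100 → 4-byte char (#5). Advance 4.
Byte at offset 16: 0xF2 = 11110010 → 4-byte char (#6). Advance 4.
Byte at offset 20: 0xCB = 11001011 → 2-byte char (#7). Advance 2.
Byte at offset 22: 0xF3 = 11110011 → 4-byte char (#8). Advance 4.
Byte at offset 26: 0xF0 = 11110000 → 4-byte char (#9). Advance 4.
Reached end at offset 30 after 9 code points.

9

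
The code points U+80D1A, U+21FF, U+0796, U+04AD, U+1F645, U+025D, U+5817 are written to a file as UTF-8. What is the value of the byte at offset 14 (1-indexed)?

1-indexed offset 14 is 0-indexed offset 13.
U+80D1A → 4-byte form F2 80 B4 9A at offsets 0–3.
U+21FF → 3-byte form E2 87 BF at offsets 4–6.
U+0796 → 2-byte form DE 96 at offsets 7–8.
U+04AD → 2-byte form D2 AD at offsets 9–10.
U+1F645 → 4-byte form F0 9F 99 85 at offsets 11–14.
Offset 13 falls in char 5's range; it's byte 3 of F0 9F 99 85 = 0x99.

0x99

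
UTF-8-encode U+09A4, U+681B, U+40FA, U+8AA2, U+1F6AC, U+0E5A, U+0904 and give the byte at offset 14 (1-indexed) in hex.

1-indexed offset 14 is 0-indexed offset 13.
U+09A4 → 3-byte form E0 A6 A4 at offsets 0–2.
U+681B → 3-byte form E6 A0 9B at offsets 3–5.
U+40FA → 3-byte form E4 83 BA at offsets 6–8.
U+8AA2 → 3-byte form E8 AA A2 at offsets 9–11.
U+1F6AC → 4-byte form F0 9F 9A AC at offsets 12–15.
Offset 13 falls in char 5's range; it's byte 2 of F0 9F 9A AC = 0x9F.

0x9F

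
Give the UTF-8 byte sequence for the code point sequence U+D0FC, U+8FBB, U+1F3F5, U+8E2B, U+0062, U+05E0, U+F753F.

U+D0FC: 3-byte form → ED 83 BC.
U+8FBB: 3-byte form → E8 BE BB.
U+1F3F5: 4-byte form → F0 9F 8F B5.
U+8E2B: 3-byte form → E8 B8 AB.
U+0062: 1-byte form → 62.
U+05E0: 2-byte form → D7 A0.
U+F753F: 4-byte form → F3 B7 94 BF.
Concatenated (20 bytes): ED 83 BC E8 BE BB F0 9F 8F B5 E8 B8 AB 62 D7 A0 F3 B7 94 BF.

ED 83 BC E8 BE BB F0 9F 8F B5 E8 B8 AB 62 D7 A0 F3 B7 94 BF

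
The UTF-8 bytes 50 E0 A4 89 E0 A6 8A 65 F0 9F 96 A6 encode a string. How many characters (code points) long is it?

Byte at offset 0: 0x50 = 01010000 → 1-byte char (#1). Advance 1.
Byte at offset 1: 0xE0 = 11100000 → 3-byte char (#2). Advance 3.
Byte at offset 4: 0xE0 = 11100000 → 3-byte char (#3). Advance 3.
Byte at offset 7: 0x65 = 01100101 → 1-byte char (#4). Advance 1.
Byte at offset 8: 0xF0 = 11110000 → 4-byte char (#5). Advance 4.
Reached end at offset 12 after 5 code points.

5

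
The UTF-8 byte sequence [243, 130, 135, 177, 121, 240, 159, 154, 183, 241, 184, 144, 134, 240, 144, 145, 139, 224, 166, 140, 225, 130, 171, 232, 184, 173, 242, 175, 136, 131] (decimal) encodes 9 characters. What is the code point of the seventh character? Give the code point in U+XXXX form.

Offset 0: leading byte 0xF3 = 11110011 → 4-byte char #1 = F3 82 87 B1.
Offset 4: leading byte 0x79 = 01111001 → 1-byte char #2 = 79.
Offset 5: leading byte 0xF0 = 11110000 → 4-byte char #3 = F0 9F 9A B7.
Offset 9: leading byte 0xF1 = 11110001 → 4-byte char #4 = F1 B8 90 86.
Offset 13: leading byte 0xF0 = 11110000 → 4-byte char #5 = F0 90 91 8B.
Offset 17: leading byte 0xE0 = 11100000 → 3-byte char #6 = E0 A6 8C.
Offset 20: leading byte 0xE1 = 11100001 → 3-byte char #7 = E1 82 AB.
Leading byte 0xE1 = 11100001 matches 1110xxxx → 3-byte sequence.
Byte 1: 0xE1 = 11100001, payload 0001 (4 bits).
Byte 2: 0x82 = 10000010 (10xxxxxx ✓), payload 000010.
Byte 3: 0xAB = 10101011 (10xxxxxx ✓), payload 101011.
Concatenate: 0001000010101011 = 0x10AB (16 bits → U+10AB).

U+10AB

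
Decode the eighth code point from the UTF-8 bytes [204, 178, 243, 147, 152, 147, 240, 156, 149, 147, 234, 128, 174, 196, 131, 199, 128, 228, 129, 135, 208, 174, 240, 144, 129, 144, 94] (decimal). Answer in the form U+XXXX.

U+042E

Offset 0: leading byte 0xCC = 11001100 → 2-byte char #1 = CC B2.
Offset 2: leading byte 0xF3 = 11110011 → 4-byte char #2 = F3 93 98 93.
Offset 6: leading byte 0xF0 = 11110000 → 4-byte char #3 = F0 9C 95 93.
Offset 10: leading byte 0xEA = 11101010 → 3-byte char #4 = EA 80 AE.
Offset 13: leading byte 0xC4 = 11000100 → 2-byte char #5 = C4 83.
Offset 15: leading byte 0xC7 = 11000111 → 2-byte char #6 = C7 80.
Offset 17: leading byte 0xE4 = 11100100 → 3-byte char #7 = E4 81 87.
Offset 20: leading byte 0xD0 = 11010000 → 2-byte char #8 = D0 AE.
Leading byte 0xD0 = 11010000 matches 110xxxxx → 2-byte sequence.
Byte 1: 0xD0 = 11010000, payload 10000 (5 bits).
Byte 2: 0xAE = 10101110 (10xxxxxx ✓), payload 101110.
Concatenate: 10000101110 = 0x42E (11 bits → U+042E).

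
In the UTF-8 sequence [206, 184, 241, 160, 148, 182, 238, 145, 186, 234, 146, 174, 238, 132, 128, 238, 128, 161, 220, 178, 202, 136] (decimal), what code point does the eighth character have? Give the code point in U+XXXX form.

Offset 0: leading byte 0xCE = 11001110 → 2-byte char #1 = CE B8.
Offset 2: leading byte 0xF1 = 11110001 → 4-byte char #2 = F1 A0 94 B6.
Offset 6: leading byte 0xEE = 11101110 → 3-byte char #3 = EE 91 BA.
Offset 9: leading byte 0xEA = 11101010 → 3-byte char #4 = EA 92 AE.
Offset 12: leading byte 0xEE = 11101110 → 3-byte char #5 = EE 84 80.
Offset 15: leading byte 0xEE = 11101110 → 3-byte char #6 = EE 80 A1.
Offset 18: leading byte 0xDC = 11011100 → 2-byte char #7 = DC B2.
Offset 20: leading byte 0xCA = 11001010 → 2-byte char #8 = CA 88.
Leading byte 0xCA = 11001010 matches 110xxxxx → 2-byte sequence.
Byte 1: 0xCA = 11001010, payload 01010 (5 bits).
Byte 2: 0x88 = 10001000 (10xxxxxx ✓), payload 001000.
Concatenate: 01010001000 = 0x288 (11 bits → U+0288).

U+0288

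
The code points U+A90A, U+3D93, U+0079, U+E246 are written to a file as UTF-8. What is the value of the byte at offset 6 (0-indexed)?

U+A90A → 3-byte form EA A4 8A at offsets 0–2.
U+3D93 → 3-byte form E3 B6 93 at offsets 3–5.
U+0079 → 1-byte form 79 at offsets 6–6.
Offset 6 falls in char 3's range; it's byte 1 of 79 = 0x79.

0x79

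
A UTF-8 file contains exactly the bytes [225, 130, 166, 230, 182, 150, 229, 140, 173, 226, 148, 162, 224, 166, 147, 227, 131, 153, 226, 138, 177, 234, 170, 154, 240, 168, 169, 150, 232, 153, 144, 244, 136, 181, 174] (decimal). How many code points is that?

Byte at offset 0: 0xE1 = 11100001 → 3-byte char (#1). Advance 3.
Byte at offset 3: 0xE6 = 11100110 → 3-byte char (#2). Advance 3.
Byte at offset 6: 0xE5 = 11100101 → 3-byte char (#3). Advance 3.
Byte at offset 9: 0xE2 = 11100010 → 3-byte char (#4). Advance 3.
Byte at offset 12: 0xE0 = 11100000 → 3-byte char (#5). Advance 3.
Byte at offset 15: 0xE3 = 11100011 → 3-byte char (#6). Advance 3.
Byte at offset 18: 0xE2 = 11100010 → 3-byte char (#7). Advance 3.
Byte at offset 21: 0xEA = 11101010 → 3-byte char (#8). Advance 3.
Byte at offset 24: 0xF0 = 11110000 → 4-byte char (#9). Advance 4.
Byte at offset 28: 0xE8 = 11101000 → 3-byte char (#10). Advance 3.
Byte at offset 31: 0xF4 = 11110100 → 4-byte char (#11). Advance 4.
Reached end at offset 35 after 11 code points.

11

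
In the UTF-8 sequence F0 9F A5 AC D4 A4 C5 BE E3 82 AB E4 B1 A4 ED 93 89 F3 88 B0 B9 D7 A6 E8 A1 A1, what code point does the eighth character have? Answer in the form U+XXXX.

U+05E6

Offset 0: leading byte 0xF0 = 11110000 → 4-byte char #1 = F0 9F A5 AC.
Offset 4: leading byte 0xD4 = 11010100 → 2-byte char #2 = D4 A4.
Offset 6: leading byte 0xC5 = 11000101 → 2-byte char #3 = C5 BE.
Offset 8: leading byte 0xE3 = 11100011 → 3-byte char #4 = E3 82 AB.
Offset 11: leading byte 0xE4 = 11100100 → 3-byte char #5 = E4 B1 A4.
Offset 14: leading byte 0xED = 11101101 → 3-byte char #6 = ED 93 89.
Offset 17: leading byte 0xF3 = 11110011 → 4-byte char #7 = F3 88 B0 B9.
Offset 21: leading byte 0xD7 = 11010111 → 2-byte char #8 = D7 A6.
Leading byte 0xD7 = 11010111 matches 110xxxxx → 2-byte sequence.
Byte 1: 0xD7 = 11010111, payload 10111 (5 bits).
Byte 2: 0xA6 = 10100110 (10xxxxxx ✓), payload 100110.
Concatenate: 10111100110 = 0x5E6 (11 bits → U+05E6).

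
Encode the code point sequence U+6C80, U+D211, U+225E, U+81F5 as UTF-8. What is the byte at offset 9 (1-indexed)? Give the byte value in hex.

1-indexed offset 9 is 0-indexed offset 8.
U+6C80 → 3-byte form E6 B2 80 at offsets 0–2.
U+D211 → 3-byte form ED 88 91 at offsets 3–5.
U+225E → 3-byte form E2 89 9E at offsets 6–8.
Offset 8 falls in char 3's range; it's byte 3 of E2 89 9E = 0x9E.

0x9E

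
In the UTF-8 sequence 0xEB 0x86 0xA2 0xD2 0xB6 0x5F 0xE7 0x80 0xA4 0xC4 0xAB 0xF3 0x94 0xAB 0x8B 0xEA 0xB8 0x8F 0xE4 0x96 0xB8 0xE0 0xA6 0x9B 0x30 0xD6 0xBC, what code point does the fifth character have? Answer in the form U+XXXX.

U+012B

Offset 0: leading byte 0xEB = 11101011 → 3-byte char #1 = EB 86 A2.
Offset 3: leading byte 0xD2 = 11010010 → 2-byte char #2 = D2 B6.
Offset 5: leading byte 0x5F = 01011111 → 1-byte char #3 = 5F.
Offset 6: leading byte 0xE7 = 11100111 → 3-byte char #4 = E7 80 A4.
Offset 9: leading byte 0xC4 = 11000100 → 2-byte char #5 = C4 AB.
Leading byte 0xC4 = 11000100 matches 110xxxxx → 2-byte sequence.
Byte 1: 0xC4 = 11000100, payload 00100 (5 bits).
Byte 2: 0xAB = 10101011 (10xxxxxx ✓), payload 101011.
Concatenate: 00100101011 = 0x12B (11 bits → U+012B).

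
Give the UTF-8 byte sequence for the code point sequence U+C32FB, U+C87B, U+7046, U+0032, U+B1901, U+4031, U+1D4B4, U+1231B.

U+C32FB: 4-byte form → F3 83 8B BB.
U+C87B: 3-byte form → EC A1 BB.
U+7046: 3-byte form → E7 81 86.
U+0032: 1-byte form → 32.
U+B1901: 4-byte form → F2 B1 A4 81.
U+4031: 3-byte form → E4 80 B1.
U+1D4B4: 4-byte form → F0 9D 92 B4.
U+1231B: 4-byte form → F0 92 8C 9B.
Concatenated (26 bytes): F3 83 8B BB EC A1 BB E7 81 86 32 F2 B1 A4 81 E4 80 B1 F0 9D 92 B4 F0 92 8C 9B.

F3 83 8B BB EC A1 BB E7 81 86 32 F2 B1 A4 81 E4 80 B1 F0 9D 92 B4 F0 92 8C 9B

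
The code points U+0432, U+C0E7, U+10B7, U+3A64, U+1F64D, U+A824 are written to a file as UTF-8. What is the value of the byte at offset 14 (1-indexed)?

0x99

1-indexed offset 14 is 0-indexed offset 13.
U+0432 → 2-byte form D0 B2 at offsets 0–1.
U+C0E7 → 3-byte form EC 83 A7 at offsets 2–4.
U+10B7 → 3-byte form E1 82 B7 at offsets 5–7.
U+3A64 → 3-byte form E3 A9 A4 at offsets 8–10.
U+1F64D → 4-byte form F0 9F 99 8D at offsets 11–14.
Offset 13 falls in char 5's range; it's byte 3 of F0 9F 99 8D = 0x99.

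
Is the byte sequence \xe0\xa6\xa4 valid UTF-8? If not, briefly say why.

Leading byte 0xE0 = 11100000 → 3-byte form.
Continuation bytes 0xA6=10100110, 0xA4=10100100 all match 10xxxxxx.
Decoded value 0x9A4 is ≥ 0x800 (shortest form) and not a surrogate.

valid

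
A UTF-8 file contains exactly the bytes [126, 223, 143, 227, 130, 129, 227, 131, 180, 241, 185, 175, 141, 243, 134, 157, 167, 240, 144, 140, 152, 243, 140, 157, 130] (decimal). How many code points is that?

Byte at offset 0: 0x7E = 01111110 → 1-byte char (#1). Advance 1.
Byte at offset 1: 0xDF = 11011111 → 2-byte char (#2). Advance 2.
Byte at offset 3: 0xE3 = 11100011 → 3-byte char (#3). Advance 3.
Byte at offset 6: 0xE3 = 11100011 → 3-byte char (#4). Advance 3.
Byte at offset 9: 0xF1 = 11110001 → 4-byte char (#5). Advance 4.
Byte at offset 13: 0xF3 = 11110011 → 4-byte char (#6). Advance 4.
Byte at offset 17: 0xF0 = 11110000 → 4-byte char (#7). Advance 4.
Byte at offset 21: 0xF3 = 11110011 → 4-byte char (#8). Advance 4.
Reached end at offset 25 after 8 code points.

8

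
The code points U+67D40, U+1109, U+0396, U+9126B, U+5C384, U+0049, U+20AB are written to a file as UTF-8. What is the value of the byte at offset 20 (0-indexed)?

U+67D40 → 4-byte form F1 A7 B5 80 at offsets 0–3.
U+1109 → 3-byte form E1 84 89 at offsets 4–6.
U+0396 → 2-byte form CE 96 at offsets 7–8.
U+9126B → 4-byte form F2 91 89 AB at offsets 9–12.
U+5C384 → 4-byte form F1 9C 8E 84 at offsets 13–16.
U+0049 → 1-byte form 49 at offsets 17–17.
U+20AB → 3-byte form E2 82 AB at offsets 18–20.
Offset 20 falls in char 7's range; it's byte 3 of E2 82 AB = 0xAB.

0xAB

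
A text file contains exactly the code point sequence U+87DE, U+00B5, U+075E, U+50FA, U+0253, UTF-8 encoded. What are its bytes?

U+87DE: 3-byte form → E8 9F 9E.
U+00B5: 2-byte form → C2 B5.
U+075E: 2-byte form → DD 9E.
U+50FA: 3-byte form → E5 83 BA.
U+0253: 2-byte form → C9 93.
Concatenated (12 bytes): E8 9F 9E C2 B5 DD 9E E5 83 BA C9 93.

E8 9F 9E C2 B5 DD 9E E5 83 BA C9 93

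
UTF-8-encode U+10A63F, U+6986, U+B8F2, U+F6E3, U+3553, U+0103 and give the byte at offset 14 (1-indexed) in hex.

0xE3

1-indexed offset 14 is 0-indexed offset 13.
U+10A63F → 4-byte form F4 8A 98 BF at offsets 0–3.
U+6986 → 3-byte form E6 A6 86 at offsets 4–6.
U+B8F2 → 3-byte form EB A3 B2 at offsets 7–9.
U+F6E3 → 3-byte form EF 9B A3 at offsets 10–12.
U+3553 → 3-byte form E3 95 93 at offsets 13–15.
Offset 13 falls in char 5's range; it's byte 1 of E3 95 93 = 0xE3.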